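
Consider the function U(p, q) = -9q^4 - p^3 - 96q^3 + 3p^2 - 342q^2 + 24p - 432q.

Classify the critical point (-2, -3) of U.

local minimum

The mixed partial ∂²U/∂p∂q is 0, so the Hessian at any point is diag(U_pp, U_qq) = diag(6(-p + 1), -36(3q^2 + 16q + 19)).
At (-2, -3): H = diag(18, 72).
Both eigenvalues are positive, so H is positive definite: a local minimum.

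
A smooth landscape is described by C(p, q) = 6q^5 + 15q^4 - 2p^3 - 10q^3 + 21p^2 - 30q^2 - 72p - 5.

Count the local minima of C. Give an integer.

2

C separates as a function of p plus a function of q, so ∇C=0 decouples.
∂C/∂p = -6(p - 4)(p - 3) = 0 at p ∈ {3, 4}; ∂C/∂q = 30q(q - 1)(q + 1)(q + 2) = 0 at q ∈ {-2, -1, 0, 1}.
The Hessian is diagonal: diag(C_pp, C_qq). Second derivatives: C_pp(3)=6, C_pp(4)=-6; C_qq(-2)=-180, C_qq(-1)=60, C_qq(0)=-60, C_qq(1)=180.
Local minima occur where both diagonal entries positive: (3, -1), (3, 1). Count: 2.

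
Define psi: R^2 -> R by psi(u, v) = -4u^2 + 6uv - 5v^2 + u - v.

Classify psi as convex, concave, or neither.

psi is quadratic, so its Hessian is the constant matrix H = [[-8, 6], [6, -10]].
det(H) = 44, tr(H) = -18.
det(H) > 0 and tr(H) < 0, so H is negative definite everywhere: concave.

concave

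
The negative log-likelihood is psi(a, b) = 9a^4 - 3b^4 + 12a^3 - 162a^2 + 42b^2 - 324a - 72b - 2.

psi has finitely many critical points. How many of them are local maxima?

psi separates as a function of a plus a function of b, so ∇psi=0 decouples.
∂psi/∂a = 36(a - 3)(a + 1)(a + 3) = 0 at a ∈ {-3, -1, 3}; ∂psi/∂b = -12(b - 2)(b - 1)(b + 3) = 0 at b ∈ {-3, 1, 2}.
The Hessian is diagonal: diag(psi_aa, psi_bb). Second derivatives: psi_aa(-3)=432, psi_aa(-1)=-288, psi_aa(3)=864; psi_bb(-3)=-240, psi_bb(1)=48, psi_bb(2)=-60.
Local maxima occur where both diagonal entries negative: (-1, -3), (-1, 2). Count: 2.

2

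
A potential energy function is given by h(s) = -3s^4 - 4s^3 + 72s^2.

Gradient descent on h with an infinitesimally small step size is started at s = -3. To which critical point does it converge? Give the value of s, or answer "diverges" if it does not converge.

h'(s) = -12s(s - 3)(s + 4), so h'(-3) = -216.
Gradient descent moves in the -h' direction, i.e. s is increasing.
The nearest critical point in that direction is s = 0, where h'' = 144 > 0 (a local minimum). The iterate converges there.

0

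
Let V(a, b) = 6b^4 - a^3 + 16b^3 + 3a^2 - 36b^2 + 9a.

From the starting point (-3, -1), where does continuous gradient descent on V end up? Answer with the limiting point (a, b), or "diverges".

(-1, -3)

V is separable, so gradient descent decouples: a follows -∂V/∂a, b follows -∂V/∂b.
∂V/∂a = -3(a - 3)(a + 1); at a=-3 this is -36, so a increases.
∂V/∂b = 24b(b - 1)(b + 3); at b=-1 this is 96, so b decreases.
a converges to its nearest critical value -1 (a local min of the a-part); b converges to -3. The iterate converges to (-1, -3).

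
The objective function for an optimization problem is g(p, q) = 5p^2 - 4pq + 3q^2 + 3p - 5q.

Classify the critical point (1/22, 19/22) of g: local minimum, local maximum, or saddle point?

local minimum

The Hessian of g is constant: H = [[10, -4], [-4, 6]].
det(H) = 10·6 − (-4)² = 44.
det(H) > 0 and tr(H) = 16 > 0, so H is positive definite and the point is a local minimum.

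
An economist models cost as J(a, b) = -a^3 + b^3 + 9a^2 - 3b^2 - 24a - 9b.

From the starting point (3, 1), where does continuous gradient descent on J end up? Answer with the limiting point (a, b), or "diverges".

(2, 3)

J is separable, so gradient descent decouples: a follows -∂J/∂a, b follows -∂J/∂b.
∂J/∂a = -3(a - 4)(a - 2); at a=3 this is 3, so a decreases.
∂J/∂b = 3(b - 3)(b + 1); at b=1 this is -12, so b increases.
a converges to its nearest critical value 2 (a local min of the a-part); b converges to 3. The iterate converges to (2, 3).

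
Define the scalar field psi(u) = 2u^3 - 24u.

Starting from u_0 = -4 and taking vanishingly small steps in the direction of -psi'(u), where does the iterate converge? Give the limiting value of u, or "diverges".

psi'(u) = 6(u - 2)(u + 2), so psi'(-4) = 72.
Gradient descent moves in the -psi' direction, i.e. u is decreasing.
There is no critical point below u=-4, and psi' keeps the same sign, so the iterate runs off to −∞.

diverges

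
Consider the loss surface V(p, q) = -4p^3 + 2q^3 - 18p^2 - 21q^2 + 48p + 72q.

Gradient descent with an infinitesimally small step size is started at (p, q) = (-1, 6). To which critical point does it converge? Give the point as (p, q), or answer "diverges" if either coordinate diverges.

(-4, 4)

V is separable, so gradient descent decouples: p follows -∂V/∂p, q follows -∂V/∂q.
∂V/∂p = -12(p - 1)(p + 4); at p=-1 this is 72, so p decreases.
∂V/∂q = 6(q - 4)(q - 3); at q=6 this is 36, so q decreases.
p converges to its nearest critical value -4 (a local min of the p-part); q converges to 4. The iterate converges to (-4, 4).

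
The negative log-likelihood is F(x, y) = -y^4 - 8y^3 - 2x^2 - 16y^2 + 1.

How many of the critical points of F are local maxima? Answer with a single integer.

2

F separates as a function of x plus a function of y, so ∇F=0 decouples.
∂F/∂x = -4x = 0 at x ∈ {0}; ∂F/∂y = -4y(y + 2)(y + 4) = 0 at y ∈ {-4, -2, 0}.
The Hessian is diagonal: diag(F_xx, F_yy). Second derivatives: F_xx(0)=-4; F_yy(-4)=-32, F_yy(-2)=16, F_yy(0)=-32.
Local maxima occur where both diagonal entries negative: (0, -4), (0, 0). Count: 2.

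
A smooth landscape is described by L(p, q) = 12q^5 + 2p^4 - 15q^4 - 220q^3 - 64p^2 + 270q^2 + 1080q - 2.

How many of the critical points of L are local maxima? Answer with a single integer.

L separates as a function of p plus a function of q, so ∇L=0 decouples.
∂L/∂p = 8p(p - 4)(p + 4) = 0 at p ∈ {-4, 0, 4}; ∂L/∂q = 60(q - 3)(q - 2)(q + 1)(q + 3) = 0 at q ∈ {-3, -1, 2, 3}.
The Hessian is diagonal: diag(L_pp, L_qq). Second derivatives: L_pp(-4)=256, L_pp(0)=-128, L_pp(4)=256; L_qq(-3)=-3600, L_qq(-1)=1440, L_qq(2)=-900, L_qq(3)=1440.
Local maxima occur where both diagonal entries negative: (0, -3), (0, 2). Count: 2.

2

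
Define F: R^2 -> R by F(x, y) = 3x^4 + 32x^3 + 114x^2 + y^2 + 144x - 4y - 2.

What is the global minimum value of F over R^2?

F(x,y) separates as P(x) + Q(y) − 2, so its minimum is min P + min Q − 2.
P'(x) = 12(x + 1)(x + 3)(x + 4) vanishes at x ∈ {-4, -3, -1}; Q'(y) = 2y - 4 vanishes at y ∈ {2}.
Local minima of P (where P''>0): P(-4)=-32, P(-1)=-59. Local minima of Q: Q(2)=-4.
So the global minimum of F is P(-1) + Q(2) − 2 = -59 − 4 − 2 = -65, attained at (-1, 2).

-65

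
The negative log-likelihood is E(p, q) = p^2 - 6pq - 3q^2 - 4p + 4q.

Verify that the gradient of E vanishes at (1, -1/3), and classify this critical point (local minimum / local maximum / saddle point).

∇E = (2p - 6q - 4, -6p - 6q + 4); substituting (1, -1/3) gives ∇E = (0, 0), so (1, -1/3) is indeed a critical point.
The Hessian of E is constant: H = [[2, -6], [-6, -6]].
det(H) = 2·(-6) − (-6)² = -48.
Since det(H) < 0, H is indefinite and the critical point is a saddle point.

saddle point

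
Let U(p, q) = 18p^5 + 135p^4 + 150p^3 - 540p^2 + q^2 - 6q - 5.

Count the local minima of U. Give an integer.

U separates as a function of p plus a function of q, so ∇U=0 decouples.
∂U/∂p = 90p(p - 1)(p + 3)(p + 4) = 0 at p ∈ {-4, -3, 0, 1}; ∂U/∂q = 2(q - 3) = 0 at q ∈ {3}.
The Hessian is diagonal: diag(U_pp, U_qq). Second derivatives: U_pp(-4)=-1800, U_pp(-3)=1080, U_pp(0)=-1080, U_pp(1)=1800; U_qq(3)=2.
Local minima occur where both diagonal entries positive: (-3, 3), (1, 3). Count: 2.

2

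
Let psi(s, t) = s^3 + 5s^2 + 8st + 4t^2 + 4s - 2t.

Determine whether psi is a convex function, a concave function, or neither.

neither

The term s^3 is cubic, so the Hessian is not constant.
∂²psi/∂s² = 6s + 10, which takes both signs as s varies (negative for sufficiently negative s). A diagonal entry of the Hessian changing sign means the Hessian is neither positive- nor negative-semidefinite on all of R^2.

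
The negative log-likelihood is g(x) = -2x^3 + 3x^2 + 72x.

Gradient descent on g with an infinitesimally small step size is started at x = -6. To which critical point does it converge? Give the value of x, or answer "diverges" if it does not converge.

-3

g'(x) = -6(x - 4)(x + 3), so g'(-6) = -180.
Gradient descent moves in the -g' direction, i.e. x is increasing.
The nearest critical point in that direction is x = -3, where g'' = 42 > 0 (a local minimum). The iterate converges there.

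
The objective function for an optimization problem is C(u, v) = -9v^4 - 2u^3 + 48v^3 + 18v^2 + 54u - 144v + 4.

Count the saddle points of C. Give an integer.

C separates as a function of u plus a function of v, so ∇C=0 decouples.
∂C/∂u = -6(u - 3)(u + 3) = 0 at u ∈ {-3, 3}; ∂C/∂v = -36(v - 4)(v - 1)(v + 1) = 0 at v ∈ {-1, 1, 4}.
The Hessian is diagonal: diag(C_uu, C_vv). Second derivatives: C_uu(-3)=36, C_uu(3)=-36; C_vv(-1)=-360, C_vv(1)=216, C_vv(4)=-540.
Saddle points occur where the two diagonal entries have opposite signs: (-3, -1), (-3, 4), (3, 1). Count: 3.

3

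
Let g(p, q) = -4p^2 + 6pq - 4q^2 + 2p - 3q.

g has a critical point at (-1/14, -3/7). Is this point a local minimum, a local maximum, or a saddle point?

The Hessian of g is constant: H = [[-8, 6], [6, -8]].
det(H) = (-8)·(-8) − 6² = 28.
det(H) > 0 and tr(H) = -16 < 0, so H is negative definite and the point is a local maximum.

local maximum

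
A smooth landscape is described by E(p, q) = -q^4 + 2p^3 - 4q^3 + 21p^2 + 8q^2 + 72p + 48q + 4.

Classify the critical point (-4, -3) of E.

The mixed partial ∂²E/∂p∂q is 0, so the Hessian at any point is diag(E_pp, E_qq) = diag(6(2p + 7), 4(-3q^2 - 6q + 4)).
At (-4, -3): H = diag(-6, -20).
Both eigenvalues are negative, so H is negative definite: a local maximum.

local maximum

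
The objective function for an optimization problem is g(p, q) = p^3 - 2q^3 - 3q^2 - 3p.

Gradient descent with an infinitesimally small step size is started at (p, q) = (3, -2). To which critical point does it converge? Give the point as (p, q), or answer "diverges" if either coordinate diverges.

g is separable, so gradient descent decouples: p follows -∂g/∂p, q follows -∂g/∂q.
∂g/∂p = 3(p - 1)(p + 1); at p=3 this is 24, so p decreases.
∂g/∂q = -6q(q + 1); at q=-2 this is -12, so q increases.
p converges to its nearest critical value 1 (a local min of the p-part); q converges to -1. The iterate converges to (1, -1).

(1, -1)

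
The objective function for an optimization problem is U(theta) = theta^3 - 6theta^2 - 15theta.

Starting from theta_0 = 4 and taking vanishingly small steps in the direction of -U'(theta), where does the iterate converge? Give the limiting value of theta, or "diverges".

U'(theta) = 3(theta - 5)(theta + 1), so U'(4) = -15.
Gradient descent moves in the -U' direction, i.e. theta is increasing.
The nearest critical point in that direction is theta = 5, where U'' = 18 > 0 (a local minimum). The iterate converges there.

5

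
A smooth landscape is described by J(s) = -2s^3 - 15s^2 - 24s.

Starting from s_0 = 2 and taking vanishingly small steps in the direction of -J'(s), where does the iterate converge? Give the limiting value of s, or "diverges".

diverges

J'(s) = -6(s + 1)(s + 4), so J'(2) = -108.
Gradient descent moves in the -J' direction, i.e. s is increasing.
There is no critical point above s=2, and J' keeps the same sign, so the iterate runs off to +∞.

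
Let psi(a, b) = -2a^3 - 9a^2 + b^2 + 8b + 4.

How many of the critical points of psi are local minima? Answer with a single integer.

psi separates as a function of a plus a function of b, so ∇psi=0 decouples.
∂psi/∂a = -6a(a + 3) = 0 at a ∈ {-3, 0}; ∂psi/∂b = 2(b + 4) = 0 at b ∈ {-4}.
The Hessian is diagonal: diag(psi_aa, psi_bb). Second derivatives: psi_aa(-3)=18, psi_aa(0)=-18; psi_bb(-4)=2.
Local minima occur where both diagonal entries positive: (-3, -4). Count: 1.

1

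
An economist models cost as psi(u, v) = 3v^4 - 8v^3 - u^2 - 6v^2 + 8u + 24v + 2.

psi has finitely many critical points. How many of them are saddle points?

psi separates as a function of u plus a function of v, so ∇psi=0 decouples.
∂psi/∂u = -2(u - 4) = 0 at u ∈ {4}; ∂psi/∂v = 12(v - 2)(v - 1)(v + 1) = 0 at v ∈ {-1, 1, 2}.
The Hessian is diagonal: diag(psi_uu, psi_vv). Second derivatives: psi_uu(4)=-2; psi_vv(-1)=72, psi_vv(1)=-24, psi_vv(2)=36.
Saddle points occur where the two diagonal entries have opposite signs: (4, -1), (4, 2). Count: 2.

2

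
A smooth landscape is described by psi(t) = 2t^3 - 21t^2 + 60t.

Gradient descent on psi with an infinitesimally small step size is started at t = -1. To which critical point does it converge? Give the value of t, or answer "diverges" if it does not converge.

diverges

psi'(t) = 6(t - 5)(t - 2), so psi'(-1) = 108.
Gradient descent moves in the -psi' direction, i.e. t is decreasing.
There is no critical point below t=-1, and psi' keeps the same sign, so the iterate runs off to −∞.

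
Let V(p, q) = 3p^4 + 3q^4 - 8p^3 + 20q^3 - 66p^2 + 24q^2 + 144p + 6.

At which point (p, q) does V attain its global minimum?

V(p,q) separates as A(p) + B(q) + 6, so its minimum is min A + min B + 6.
A'(p) = 12(p - 4)(p - 1)(p + 3) vanishes at p ∈ {-3, 1, 4}; B'(q) = 12q(q + 1)(q + 4) vanishes at q ∈ {-4, -1, 0}.
Local minima of A (where A''>0): A(-3)=-567, A(4)=-224. Local minima of B: B(-4)=-128, B(0)=0.
So the global minimum of V is A(-3) + B(-4) + 6 = -567 − 128 + 6 = -689, attained at (-3, -4).

(-3, -4)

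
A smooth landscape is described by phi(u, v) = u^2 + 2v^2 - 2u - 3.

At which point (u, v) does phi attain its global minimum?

phi(u,v) separates as P(u) + Q(v) − 3, so its minimum is min P + min Q − 3.
P'(u) = 2u - 2 vanishes at u ∈ {1}; Q'(v) = 4v vanishes at v ∈ {0}.
Local minima of P (where P''>0): P(1)=-1. Local minima of Q: Q(0)=0.
So the global minimum of phi is P(1) + Q(0) − 3 = -1 + 0 − 3 = -4, attained at (1, 0).

(1, 0)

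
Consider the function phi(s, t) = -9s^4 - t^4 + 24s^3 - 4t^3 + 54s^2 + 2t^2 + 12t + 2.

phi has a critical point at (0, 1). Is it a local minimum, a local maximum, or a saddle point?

saddle point

The mixed partial ∂²phi/∂s∂t is 0, so the Hessian at any point is diag(phi_ss, phi_tt) = diag(36(-3s^2 + 4s + 3), 4(-3t^2 - 6t + 1)).
At (0, 1): H = diag(108, -32).
The eigenvalues have opposite signs, so H is indefinite: a saddle point.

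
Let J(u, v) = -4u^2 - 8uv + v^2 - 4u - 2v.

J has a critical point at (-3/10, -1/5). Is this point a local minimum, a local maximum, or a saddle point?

The Hessian of J is constant: H = [[-8, -8], [-8, 2]].
det(H) = (-8)·2 − (-8)² = -80.
Since det(H) < 0, H is indefinite and the critical point is a saddle point.

saddle point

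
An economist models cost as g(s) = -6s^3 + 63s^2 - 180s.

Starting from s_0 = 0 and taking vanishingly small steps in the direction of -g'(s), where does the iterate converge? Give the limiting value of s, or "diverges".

2

g'(s) = -18(s - 5)(s - 2), so g'(0) = -180.
Gradient descent moves in the -g' direction, i.e. s is increasing.
The nearest critical point in that direction is s = 2, where g'' = 54 > 0 (a local minimum). The iterate converges there.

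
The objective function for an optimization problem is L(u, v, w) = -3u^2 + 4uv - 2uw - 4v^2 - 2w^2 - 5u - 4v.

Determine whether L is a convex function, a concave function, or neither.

L is quadratic, so its Hessian is the constant matrix H = [[-6, 4, -2], [4, -8, 0], [-2, 0, -4]].
Leading principal minors: -6, 32, -96.
Signs alternate −, +, − ⇒ H ≺ 0 ⇒ concave.

concave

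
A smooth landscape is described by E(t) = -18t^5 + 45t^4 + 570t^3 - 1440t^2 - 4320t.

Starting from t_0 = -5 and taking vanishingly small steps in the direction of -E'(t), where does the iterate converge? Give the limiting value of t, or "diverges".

-4

E'(t) = -90(t - 4)(t - 3)(t + 1)(t + 4), so E'(-5) = -25920.
Gradient descent moves in the -E' direction, i.e. t is increasing.
The nearest critical point in that direction is t = -4, where E'' = 15120 > 0 (a local minimum). The iterate converges there.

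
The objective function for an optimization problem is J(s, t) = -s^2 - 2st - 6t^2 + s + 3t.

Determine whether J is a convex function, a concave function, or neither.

J is quadratic, so its Hessian is the constant matrix H = [[-2, -2], [-2, -12]].
det(H) = 20, tr(H) = -14.
det(H) > 0 and tr(H) < 0, so H is negative definite everywhere: concave.

concave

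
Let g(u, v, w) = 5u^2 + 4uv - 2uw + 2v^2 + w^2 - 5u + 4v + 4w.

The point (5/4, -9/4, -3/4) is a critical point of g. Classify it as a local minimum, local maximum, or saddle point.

local minimum

The Hessian is constant: H = [[10, 4, -2], [4, 4, 0], [-2, 0, 2]].
Leading principal minors: Δ₁ = 10, Δ₂ = 24, Δ₃ = 32.
All leading minors are positive, so H is positive definite: a local minimum.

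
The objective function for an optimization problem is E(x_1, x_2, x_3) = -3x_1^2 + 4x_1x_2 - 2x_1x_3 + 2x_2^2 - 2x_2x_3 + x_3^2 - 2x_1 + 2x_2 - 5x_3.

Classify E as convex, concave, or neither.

neither

E is quadratic, so its Hessian is the constant matrix H = [[-6, 4, -2], [4, 4, -2], [-2, -2, 2]].
Leading principal minors: -6, -40, -40.
Neither pattern holds ⇒ H is indefinite ⇒ neither convex nor concave.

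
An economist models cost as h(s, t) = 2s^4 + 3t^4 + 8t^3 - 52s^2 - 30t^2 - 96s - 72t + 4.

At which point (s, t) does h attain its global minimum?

(4, 2)

h(s,t) separates as P(s) + Q(t) + 4, so its minimum is min P + min Q + 4.
P'(s) = 8(s - 4)(s + 1)(s + 3) vanishes at s ∈ {-3, -1, 4}; Q'(t) = 12(t - 2)(t + 1)(t + 3) vanishes at t ∈ {-3, -1, 2}.
Local minima of P (where P''>0): P(-3)=-18, P(4)=-704. Local minima of Q: Q(-3)=-27, Q(2)=-152.
So the global minimum of h is P(4) + Q(2) + 4 = -704 − 152 + 4 = -852, attained at (4, 2).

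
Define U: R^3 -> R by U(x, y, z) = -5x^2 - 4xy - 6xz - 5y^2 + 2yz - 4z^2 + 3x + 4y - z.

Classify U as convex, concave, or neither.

concave

U is quadratic, so its Hessian is the constant matrix H = [[-10, -4, -6], [-4, -10, 2], [-6, 2, -8]].
Leading principal minors: -10, 84, -176.
Signs alternate −, +, − ⇒ H ≺ 0 ⇒ concave.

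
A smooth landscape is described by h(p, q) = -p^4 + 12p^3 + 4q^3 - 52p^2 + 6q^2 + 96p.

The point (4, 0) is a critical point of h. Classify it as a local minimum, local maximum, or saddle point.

saddle point

The mixed partial ∂²h/∂p∂q is 0, so the Hessian at any point is diag(h_pp, h_qq) = diag(4(-3p^2 + 18p - 26), 12(2q + 1)).
At (4, 0): H = diag(-8, 12).
The eigenvalues have opposite signs, so H is indefinite: a saddle point.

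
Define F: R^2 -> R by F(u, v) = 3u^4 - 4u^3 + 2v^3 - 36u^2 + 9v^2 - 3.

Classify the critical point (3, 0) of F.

local minimum

The mixed partial ∂²F/∂u∂v is 0, so the Hessian at any point is diag(F_uu, F_vv) = diag(12(3u^2 - 2u - 6), 6(2v + 3)).
At (3, 0): H = diag(180, 18).
Both eigenvalues are positive, so H is positive definite: a local minimum.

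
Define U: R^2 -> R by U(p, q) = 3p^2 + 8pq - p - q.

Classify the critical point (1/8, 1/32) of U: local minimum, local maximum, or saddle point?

The Hessian of U is constant: H = [[6, 8], [8, 0]].
det(H) = 6·0 − 8² = -64.
Since det(H) < 0, H is indefinite and the critical point is a saddle point.

saddle point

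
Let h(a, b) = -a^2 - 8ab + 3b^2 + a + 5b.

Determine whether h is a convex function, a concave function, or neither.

neither

h is quadratic, so its Hessian is the constant matrix H = [[-2, -8], [-8, 6]].
det(H) = -76, tr(H) = 4.
det(H) < 0, so H is indefinite: neither convex nor concave.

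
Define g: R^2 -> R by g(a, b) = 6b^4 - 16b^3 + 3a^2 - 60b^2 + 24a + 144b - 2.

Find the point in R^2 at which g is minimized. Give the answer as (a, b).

(-4, -2)

g(a,b) separates as P(a) + Q(b) − 2, so its minimum is min P + min Q − 2.
P'(a) = 6a + 24 vanishes at a ∈ {-4}; Q'(b) = 24(b - 3)(b - 1)(b + 2) vanishes at b ∈ {-2, 1, 3}.
Local minima of P (where P''>0): P(-4)=-48. Local minima of Q: Q(-2)=-304, Q(3)=-54.
So the global minimum of g is P(-4) + Q(-2) − 2 = -48 − 304 − 2 = -354, attained at (-4, -2).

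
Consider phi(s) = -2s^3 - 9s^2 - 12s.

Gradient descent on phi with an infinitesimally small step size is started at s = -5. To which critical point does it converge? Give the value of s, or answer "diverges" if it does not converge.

phi'(s) = -6(s + 1)(s + 2), so phi'(-5) = -72.
Gradient descent moves in the -phi' direction, i.e. s is increasing.
The nearest critical point in that direction is s = -2, where phi'' = 6 > 0 (a local minimum). The iterate converges there.

-2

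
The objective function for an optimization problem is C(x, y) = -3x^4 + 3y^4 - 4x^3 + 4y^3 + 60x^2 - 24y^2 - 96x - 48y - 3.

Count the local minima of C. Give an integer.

C separates as a function of x plus a function of y, so ∇C=0 decouples.
∂C/∂x = -12(x - 2)(x - 1)(x + 4) = 0 at x ∈ {-4, 1, 2}; ∂C/∂y = 12(y - 2)(y + 1)(y + 2) = 0 at y ∈ {-2, -1, 2}.
The Hessian is diagonal: diag(C_xx, C_yy). Second derivatives: C_xx(-4)=-360, C_xx(1)=60, C_xx(2)=-72; C_yy(-2)=48, C_yy(-1)=-36, C_yy(2)=144.
Local minima occur where both diagonal entries positive: (1, -2), (1, 2). Count: 2.

2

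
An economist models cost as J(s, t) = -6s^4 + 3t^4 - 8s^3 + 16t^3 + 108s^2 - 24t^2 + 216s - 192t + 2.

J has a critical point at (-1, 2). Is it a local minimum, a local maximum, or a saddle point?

local minimum

The mixed partial ∂²J/∂s∂t is 0, so the Hessian at any point is diag(J_ss, J_tt) = diag(24(-3s^2 - 2s + 9), 12(3t^2 + 8t - 4)).
At (-1, 2): H = diag(192, 288).
Both eigenvalues are positive, so H is positive definite: a local minimum.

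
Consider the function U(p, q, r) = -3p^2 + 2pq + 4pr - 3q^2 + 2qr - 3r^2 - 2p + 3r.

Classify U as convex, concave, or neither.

U is quadratic, so its Hessian is the constant matrix H = [[-6, 2, 4], [2, -6, 2], [4, 2, -6]].
Leading principal minors: -6, 32, -40.
Signs alternate −, +, − ⇒ H ≺ 0 ⇒ concave.

concave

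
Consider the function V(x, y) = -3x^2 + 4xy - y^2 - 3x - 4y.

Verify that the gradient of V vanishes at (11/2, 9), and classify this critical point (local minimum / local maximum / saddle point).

∇V = (-6x + 4y - 3, 4x - 2y - 4); substituting (11/2, 9) gives ∇V = (0, 0), so (11/2, 9) is indeed a critical point.
The Hessian of V is constant: H = [[-6, 4], [4, -2]].
det(H) = (-6)·(-2) − 4² = -4.
Since det(H) < 0, H is indefinite and the critical point is a saddle point.

saddle point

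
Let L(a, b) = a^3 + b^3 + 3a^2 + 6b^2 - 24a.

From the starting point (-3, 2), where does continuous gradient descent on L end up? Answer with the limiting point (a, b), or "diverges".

(2, 0)

L is separable, so gradient descent decouples: a follows -∂L/∂a, b follows -∂L/∂b.
∂L/∂a = 3(a - 2)(a + 4); at a=-3 this is -15, so a increases.
∂L/∂b = 3b(b + 4); at b=2 this is 36, so b decreases.
a converges to its nearest critical value 2 (a local min of the a-part); b converges to 0. The iterate converges to (2, 0).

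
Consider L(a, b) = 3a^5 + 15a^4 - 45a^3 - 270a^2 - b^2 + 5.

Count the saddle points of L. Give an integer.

2

L separates as a function of a plus a function of b, so ∇L=0 decouples.
∂L/∂a = 15a(a - 3)(a + 3)(a + 4) = 0 at a ∈ {-4, -3, 0, 3}; ∂L/∂b = -2b = 0 at b ∈ {0}.
The Hessian is diagonal: diag(L_aa, L_bb). Second derivatives: L_aa(-4)=-420, L_aa(-3)=270, L_aa(0)=-540, L_aa(3)=1890; L_bb(0)=-2.
Saddle points occur where the two diagonal entries have opposite signs: (-3, 0), (3, 0). Count: 2.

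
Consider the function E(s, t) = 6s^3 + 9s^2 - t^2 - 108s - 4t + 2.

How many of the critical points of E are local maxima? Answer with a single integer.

E separates as a function of s plus a function of t, so ∇E=0 decouples.
∂E/∂s = 18(s - 2)(s + 3) = 0 at s ∈ {-3, 2}; ∂E/∂t = -2(t + 2) = 0 at t ∈ {-2}.
The Hessian is diagonal: diag(E_ss, E_tt). Second derivatives: E_ss(-3)=-90, E_ss(2)=90; E_tt(-2)=-2.
Local maxima occur where both diagonal entries negative: (-3, -2). Count: 1.

1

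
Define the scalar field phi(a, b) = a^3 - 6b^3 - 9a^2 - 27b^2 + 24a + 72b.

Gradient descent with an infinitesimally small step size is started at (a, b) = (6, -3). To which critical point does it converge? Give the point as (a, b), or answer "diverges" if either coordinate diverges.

(4, -4)

phi is separable, so gradient descent decouples: a follows -∂phi/∂a, b follows -∂phi/∂b.
∂phi/∂a = 3(a - 4)(a - 2); at a=6 this is 24, so a decreases.
∂phi/∂b = -18(b - 1)(b + 4); at b=-3 this is 72, so b decreases.
a converges to its nearest critical value 4 (a local min of the a-part); b converges to -4. The iterate converges to (4, -4).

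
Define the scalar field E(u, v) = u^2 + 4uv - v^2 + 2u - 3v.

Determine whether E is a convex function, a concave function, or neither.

neither

E is quadratic, so its Hessian is the constant matrix H = [[2, 4], [4, -2]].
det(H) = -20, tr(H) = 0.
det(H) < 0, so H is indefinite: neither convex nor concave.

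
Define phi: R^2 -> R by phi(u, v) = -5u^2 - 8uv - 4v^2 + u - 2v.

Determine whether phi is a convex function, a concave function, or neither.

concave

phi is quadratic, so its Hessian is the constant matrix H = [[-10, -8], [-8, -8]].
det(H) = 16, tr(H) = -18.
det(H) > 0 and tr(H) < 0, so H is negative definite everywhere: concave.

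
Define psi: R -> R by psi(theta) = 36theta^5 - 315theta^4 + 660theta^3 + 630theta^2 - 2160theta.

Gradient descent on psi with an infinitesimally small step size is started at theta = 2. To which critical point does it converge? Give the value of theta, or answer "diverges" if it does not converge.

1

psi'(theta) = 180(theta - 4)(theta - 3)(theta - 1)(theta + 1), so psi'(2) = 1080.
Gradient descent moves in the -psi' direction, i.e. theta is decreasing.
The nearest critical point in that direction is theta = 1, where psi'' = 2160 > 0 (a local minimum). The iterate converges there.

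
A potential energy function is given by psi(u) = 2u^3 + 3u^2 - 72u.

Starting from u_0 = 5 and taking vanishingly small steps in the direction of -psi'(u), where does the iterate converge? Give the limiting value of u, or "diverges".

3

psi'(u) = 6(u - 3)(u + 4), so psi'(5) = 108.
Gradient descent moves in the -psi' direction, i.e. u is decreasing.
The nearest critical point in that direction is u = 3, where psi'' = 42 > 0 (a local minimum). The iterate converges there.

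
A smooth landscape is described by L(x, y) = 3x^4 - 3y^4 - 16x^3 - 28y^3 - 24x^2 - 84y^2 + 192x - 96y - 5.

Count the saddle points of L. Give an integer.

L separates as a function of x plus a function of y, so ∇L=0 decouples.
∂L/∂x = 12(x - 4)(x - 2)(x + 2) = 0 at x ∈ {-2, 2, 4}; ∂L/∂y = -12(y + 1)(y + 2)(y + 4) = 0 at y ∈ {-4, -2, -1}.
The Hessian is diagonal: diag(L_xx, L_yy). Second derivatives: L_xx(-2)=288, L_xx(2)=-96, L_xx(4)=144; L_yy(-4)=-72, L_yy(-2)=24, L_yy(-1)=-36.
Saddle points occur where the two diagonal entries have opposite signs: (-2, -4), (-2, -1), (2, -2), (4, -4), (4, -1). Count: 5.

5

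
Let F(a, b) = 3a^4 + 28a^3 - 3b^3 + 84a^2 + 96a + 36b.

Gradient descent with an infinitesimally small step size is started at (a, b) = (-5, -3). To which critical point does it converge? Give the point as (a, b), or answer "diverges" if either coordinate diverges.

F is separable, so gradient descent decouples: a follows -∂F/∂a, b follows -∂F/∂b.
∂F/∂a = 12(a + 1)(a + 2)(a + 4); at a=-5 this is -144, so a increases.
∂F/∂b = -9(b - 2)(b + 2); at b=-3 this is -45, so b increases.
a converges to its nearest critical value -4 (a local min of the a-part); b converges to -2. The iterate converges to (-4, -2).

(-4, -2)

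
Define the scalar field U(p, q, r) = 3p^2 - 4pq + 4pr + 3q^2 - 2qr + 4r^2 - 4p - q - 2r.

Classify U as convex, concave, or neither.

convex

U is quadratic, so its Hessian is the constant matrix H = [[6, -4, 4], [-4, 6, -2], [4, -2, 8]].
Leading principal minors: 6, 20, 104.
All positive ⇒ H ≻ 0 ⇒ convex.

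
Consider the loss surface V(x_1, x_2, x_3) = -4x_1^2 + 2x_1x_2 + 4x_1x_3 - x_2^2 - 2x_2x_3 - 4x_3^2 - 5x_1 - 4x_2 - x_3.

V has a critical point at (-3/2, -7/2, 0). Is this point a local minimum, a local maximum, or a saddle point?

local maximum

The Hessian is constant: H = [[-8, 2, 4], [2, -2, -2], [4, -2, -8]].
Leading principal minors: Δ₁ = -8, Δ₂ = 12, Δ₃ = -64.
The minors alternate sign starting negative (−, +, −), so H is negative definite: a local maximum.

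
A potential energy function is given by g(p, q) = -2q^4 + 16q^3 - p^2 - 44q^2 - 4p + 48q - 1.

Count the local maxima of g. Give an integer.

g separates as a function of p plus a function of q, so ∇g=0 decouples.
∂g/∂p = -2(p + 2) = 0 at p ∈ {-2}; ∂g/∂q = -8(q - 3)(q - 2)(q - 1) = 0 at q ∈ {1, 2, 3}.
The Hessian is diagonal: diag(g_pp, g_qq). Second derivatives: g_pp(-2)=-2; g_qq(1)=-16, g_qq(2)=8, g_qq(3)=-16.
Local maxima occur where both diagonal entries negative: (-2, 1), (-2, 3). Count: 2.

2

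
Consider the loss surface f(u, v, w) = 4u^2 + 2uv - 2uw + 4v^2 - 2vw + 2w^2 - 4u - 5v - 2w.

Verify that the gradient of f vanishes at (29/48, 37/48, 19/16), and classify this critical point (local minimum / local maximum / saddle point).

local minimum

∇f = (8u + 2v - 2w - 4, 2u + 8v - 2w - 5, -2u - 2v + 4w - 2); substituting (29/48, 37/48, 19/16) gives ∇f = (0, 0, 0), so (29/48, 37/48, 19/16) is indeed a critical point.
The Hessian is constant: H = [[8, 2, -2], [2, 8, -2], [-2, -2, 4]].
Leading principal minors: Δ₁ = 8, Δ₂ = 60, Δ₃ = 192.
All leading minors are positive, so H is positive definite: a local minimum.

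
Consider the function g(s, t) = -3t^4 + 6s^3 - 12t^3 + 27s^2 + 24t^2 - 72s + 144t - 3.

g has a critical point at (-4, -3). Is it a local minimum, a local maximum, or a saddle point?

The mixed partial ∂²g/∂s∂t is 0, so the Hessian at any point is diag(g_ss, g_tt) = diag(18(2s + 3), 12(-3t^2 - 6t + 4)).
At (-4, -3): H = diag(-90, -60).
Both eigenvalues are negative, so H is negative definite: a local maximum.

local maximum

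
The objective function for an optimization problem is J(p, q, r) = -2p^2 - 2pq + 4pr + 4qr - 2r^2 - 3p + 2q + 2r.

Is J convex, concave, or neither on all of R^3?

J is quadratic, so its Hessian is the constant matrix H = [[-4, -2, 4], [-2, 0, 4], [4, 4, -4]].
Leading principal minors: -4, -4, 16.
Neither pattern holds ⇒ H is indefinite ⇒ neither convex nor concave.

neither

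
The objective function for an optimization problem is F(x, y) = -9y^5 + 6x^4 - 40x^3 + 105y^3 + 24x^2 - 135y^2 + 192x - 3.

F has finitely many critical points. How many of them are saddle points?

6

F separates as a function of x plus a function of y, so ∇F=0 decouples.
∂F/∂x = 24(x - 4)(x - 2)(x + 1) = 0 at x ∈ {-1, 2, 4}; ∂F/∂y = -45y(y - 2)(y - 1)(y + 3) = 0 at y ∈ {-3, 0, 1, 2}.
The Hessian is diagonal: diag(F_xx, F_yy). Second derivatives: F_xx(-1)=360, F_xx(2)=-144, F_xx(4)=240; F_yy(-3)=2700, F_yy(0)=-270, F_yy(1)=180, F_yy(2)=-450.
Saddle points occur where the two diagonal entries have opposite signs: (-1, 0), (-1, 2), (2, -3), (2, 1), (4, 0), (4, 2). Count: 6.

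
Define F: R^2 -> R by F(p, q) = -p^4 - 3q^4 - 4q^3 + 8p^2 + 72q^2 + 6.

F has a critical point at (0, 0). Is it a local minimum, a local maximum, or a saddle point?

The mixed partial ∂²F/∂p∂q is 0, so the Hessian at any point is diag(F_pp, F_qq) = diag(4(-3p^2 + 4), 12(-3q^2 - 2q + 12)).
At (0, 0): H = diag(16, 144).
Both eigenvalues are positive, so H is positive definite: a local minimum.

local minimum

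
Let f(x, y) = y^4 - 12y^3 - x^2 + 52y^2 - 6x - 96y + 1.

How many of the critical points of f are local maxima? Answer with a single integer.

1

f separates as a function of x plus a function of y, so ∇f=0 decouples.
∂f/∂x = -2(x + 3) = 0 at x ∈ {-3}; ∂f/∂y = 4(y - 4)(y - 3)(y - 2) = 0 at y ∈ {2, 3, 4}.
The Hessian is diagonal: diag(f_xx, f_yy). Second derivatives: f_xx(-3)=-2; f_yy(2)=8, f_yy(3)=-4, f_yy(4)=8.
Local maxima occur where both diagonal entries negative: (-3, 3). Count: 1.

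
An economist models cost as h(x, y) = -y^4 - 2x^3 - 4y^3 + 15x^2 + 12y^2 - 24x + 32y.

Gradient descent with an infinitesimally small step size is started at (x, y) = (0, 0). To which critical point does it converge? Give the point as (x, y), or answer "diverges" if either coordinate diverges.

h is separable, so gradient descent decouples: x follows -∂h/∂x, y follows -∂h/∂y.
∂h/∂x = -6(x - 4)(x - 1); at x=0 this is -24, so x increases.
∂h/∂y = -4(y - 2)(y + 1)(y + 4); at y=0 this is 32, so y decreases.
x converges to its nearest critical value 1 (a local min of the x-part); y converges to -1. The iterate converges to (1, -1).

(1, -1)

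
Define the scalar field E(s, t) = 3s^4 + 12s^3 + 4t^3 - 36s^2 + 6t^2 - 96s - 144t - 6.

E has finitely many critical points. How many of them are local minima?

E separates as a function of s plus a function of t, so ∇E=0 decouples.
∂E/∂s = 12(s - 2)(s + 1)(s + 4) = 0 at s ∈ {-4, -1, 2}; ∂E/∂t = 12(t - 3)(t + 4) = 0 at t ∈ {-4, 3}.
The Hessian is diagonal: diag(E_ss, E_tt). Second derivatives: E_ss(-4)=216, E_ss(-1)=-108, E_ss(2)=216; E_tt(-4)=-84, E_tt(3)=84.
Local minima occur where both diagonal entries positive: (-4, 3), (2, 3). Count: 2.

2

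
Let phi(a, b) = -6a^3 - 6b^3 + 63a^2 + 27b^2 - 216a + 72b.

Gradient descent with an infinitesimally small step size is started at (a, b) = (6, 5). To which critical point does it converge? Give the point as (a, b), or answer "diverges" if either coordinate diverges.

diverges

phi is separable, so gradient descent decouples: a follows -∂phi/∂a, b follows -∂phi/∂b.
∂phi/∂a = -18(a - 4)(a - 3); at a=6 this is -108, so a increases.
∂phi/∂b = -18(b - 4)(b + 1); at b=5 this is -108, so b increases.
The a-coordinate has no critical point in that direction and runs off to infinity.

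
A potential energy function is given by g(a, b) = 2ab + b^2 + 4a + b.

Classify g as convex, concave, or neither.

neither

g is quadratic, so its Hessian is the constant matrix H = [[0, 2], [2, 2]].
det(H) = -4, tr(H) = 2.
det(H) < 0, so H is indefinite: neither convex nor concave.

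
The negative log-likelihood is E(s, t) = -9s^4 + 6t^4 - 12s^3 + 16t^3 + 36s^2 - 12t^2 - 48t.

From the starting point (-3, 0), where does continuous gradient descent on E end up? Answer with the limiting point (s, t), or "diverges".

E is separable, so gradient descent decouples: s follows -∂E/∂s, t follows -∂E/∂t.
∂E/∂s = -36s(s - 1)(s + 2); at s=-3 this is 432, so s decreases.
∂E/∂t = 24(t - 1)(t + 1)(t + 2); at t=0 this is -48, so t increases.
The s-coordinate has no critical point in that direction and runs off to infinity.

diverges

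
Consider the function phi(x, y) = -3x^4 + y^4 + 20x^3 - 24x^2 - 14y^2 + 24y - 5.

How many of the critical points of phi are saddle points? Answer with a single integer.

phi separates as a function of x plus a function of y, so ∇phi=0 decouples.
∂phi/∂x = -12x(x - 4)(x - 1) = 0 at x ∈ {0, 1, 4}; ∂phi/∂y = 4(y - 2)(y - 1)(y + 3) = 0 at y ∈ {-3, 1, 2}.
The Hessian is diagonal: diag(phi_xx, phi_yy). Second derivatives: phi_xx(0)=-48, phi_xx(1)=36, phi_xx(4)=-144; phi_yy(-3)=80, phi_yy(1)=-16, phi_yy(2)=20.
Saddle points occur where the two diagonal entries have opposite signs: (0, -3), (0, 2), (1, 1), (4, -3), (4, 2). Count: 5.

5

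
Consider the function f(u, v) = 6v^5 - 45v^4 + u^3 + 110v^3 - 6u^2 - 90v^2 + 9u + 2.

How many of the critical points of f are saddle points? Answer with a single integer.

f separates as a function of u plus a function of v, so ∇f=0 decouples.
∂f/∂u = 3(u - 3)(u - 1) = 0 at u ∈ {1, 3}; ∂f/∂v = 30v(v - 3)(v - 2)(v - 1) = 0 at v ∈ {0, 1, 2, 3}.
The Hessian is diagonal: diag(f_uu, f_vv). Second derivatives: f_uu(1)=-6, f_uu(3)=6; f_vv(0)=-180, f_vv(1)=60, f_vv(2)=-60, f_vv(3)=180.
Saddle points occur where the two diagonal entries have opposite signs: (1, 1), (1, 3), (3, 0), (3, 2). Count: 4.

4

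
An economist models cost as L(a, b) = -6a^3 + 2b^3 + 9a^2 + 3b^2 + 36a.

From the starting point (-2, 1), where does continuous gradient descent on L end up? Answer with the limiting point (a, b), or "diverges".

(-1, 0)

L is separable, so gradient descent decouples: a follows -∂L/∂a, b follows -∂L/∂b.
∂L/∂a = -18(a - 2)(a + 1); at a=-2 this is -72, so a increases.
∂L/∂b = 6b(b + 1); at b=1 this is 12, so b decreases.
a converges to its nearest critical value -1 (a local min of the a-part); b converges to 0. The iterate converges to (-1, 0).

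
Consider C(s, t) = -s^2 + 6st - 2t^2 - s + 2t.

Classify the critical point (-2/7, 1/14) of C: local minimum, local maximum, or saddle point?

saddle point

The Hessian of C is constant: H = [[-2, 6], [6, -4]].
det(H) = (-2)·(-4) − 6² = -28.
Since det(H) < 0, H is indefinite and the critical point is a saddle point.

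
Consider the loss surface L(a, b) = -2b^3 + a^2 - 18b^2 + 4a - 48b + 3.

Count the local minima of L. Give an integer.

L separates as a function of a plus a function of b, so ∇L=0 decouples.
∂L/∂a = 2(a + 2) = 0 at a ∈ {-2}; ∂L/∂b = -6(b + 2)(b + 4) = 0 at b ∈ {-4, -2}.
The Hessian is diagonal: diag(L_aa, L_bb). Second derivatives: L_aa(-2)=2; L_bb(-4)=12, L_bb(-2)=-12.
Local minima occur where both diagonal entries positive: (-2, -4). Count: 1.

1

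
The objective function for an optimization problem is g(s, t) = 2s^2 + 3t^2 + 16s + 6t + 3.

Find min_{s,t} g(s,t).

g(s,t) separates as P(s) + Q(t) + 3, so its minimum is min P + min Q + 3.
P'(s) = 4s + 16 vanishes at s ∈ {-4}; Q'(t) = 6(t + 1) vanishes at t ∈ {-1}.
Local minima of P (where P''>0): P(-4)=-32. Local minima of Q: Q(-1)=-3.
So the global minimum of g is P(-4) + Q(-1) + 3 = -32 − 3 + 3 = -32, attained at (-4, -1).

-32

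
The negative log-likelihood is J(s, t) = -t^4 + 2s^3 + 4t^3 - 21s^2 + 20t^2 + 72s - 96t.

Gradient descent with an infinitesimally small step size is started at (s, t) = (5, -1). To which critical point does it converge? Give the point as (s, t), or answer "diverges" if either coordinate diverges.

J is separable, so gradient descent decouples: s follows -∂J/∂s, t follows -∂J/∂t.
∂J/∂s = 6(s - 4)(s - 3); at s=5 this is 12, so s decreases.
∂J/∂t = -4(t - 4)(t - 2)(t + 3); at t=-1 this is -120, so t increases.
s converges to its nearest critical value 4 (a local min of the s-part); t converges to 2. The iterate converges to (4, 2).

(4, 2)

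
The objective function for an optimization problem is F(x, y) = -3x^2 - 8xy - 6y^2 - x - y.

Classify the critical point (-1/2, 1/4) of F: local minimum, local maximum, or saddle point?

local maximum

The Hessian of F is constant: H = [[-6, -8], [-8, -12]].
det(H) = (-6)·(-12) − (-8)² = 8.
det(H) > 0 and tr(H) = -18 < 0, so H is negative definite and the point is a local maximum.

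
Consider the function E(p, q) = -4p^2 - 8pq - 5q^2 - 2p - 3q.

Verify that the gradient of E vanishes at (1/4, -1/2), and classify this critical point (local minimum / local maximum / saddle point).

local maximum

∇E = (-8p - 8q - 2, -8p - 10q - 3); substituting (1/4, -1/2) gives ∇E = (0, 0), so (1/4, -1/2) is indeed a critical point.
The Hessian of E is constant: H = [[-8, -8], [-8, -10]].
det(H) = (-8)·(-10) − (-8)² = 16.
det(H) > 0 and tr(H) = -18 < 0, so H is negative definite and the point is a local maximum.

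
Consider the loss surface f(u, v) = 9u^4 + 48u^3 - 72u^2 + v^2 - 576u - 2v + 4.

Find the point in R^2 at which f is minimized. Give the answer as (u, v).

(2, 1)

f(u,v) separates as P(u) + Q(v) + 4, so its minimum is min P + min Q + 4.
P'(u) = 36(u - 2)(u + 2)(u + 4) vanishes at u ∈ {-4, -2, 2}; Q'(v) = 2v - 2 vanishes at v ∈ {1}.
Local minima of P (where P''>0): P(-4)=384, P(2)=-912. Local minima of Q: Q(1)=-1.
So the global minimum of f is P(2) + Q(1) + 4 = -912 − 1 + 4 = -909, attained at (2, 1).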